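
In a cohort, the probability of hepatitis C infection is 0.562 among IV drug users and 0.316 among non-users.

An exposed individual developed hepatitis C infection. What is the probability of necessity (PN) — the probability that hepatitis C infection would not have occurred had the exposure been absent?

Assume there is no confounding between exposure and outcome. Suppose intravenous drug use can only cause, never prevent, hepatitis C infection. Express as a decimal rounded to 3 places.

PN ≈ 0.438

Let p₁ = 0.562, p₀ = 0.316.
Under exogeneity and monotonicity, PN = (p₁ − p₀) / p₁.
PN = (0.562 − 0.316) / 0.562 = 0.246 / 0.562 ≈ 0.4377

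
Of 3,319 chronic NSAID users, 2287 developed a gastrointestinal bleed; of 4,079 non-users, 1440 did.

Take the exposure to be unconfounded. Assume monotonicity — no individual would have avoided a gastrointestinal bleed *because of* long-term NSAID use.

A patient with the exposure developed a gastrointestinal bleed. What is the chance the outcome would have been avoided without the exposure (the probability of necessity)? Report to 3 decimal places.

PN ≈ 0.488

p₁ = P(outcome | exposed) = 2287/3319 = 0.68906
p₀ = P(outcome | unexposed) = 1440/4079 = 0.35303
Under exogeneity and monotonicity, PN = (p₁ − p₀) / p₁.
PN = (0.68906 − 0.35303) / 0.68906 = 0.33604 / 0.68906 ≈ 0.4877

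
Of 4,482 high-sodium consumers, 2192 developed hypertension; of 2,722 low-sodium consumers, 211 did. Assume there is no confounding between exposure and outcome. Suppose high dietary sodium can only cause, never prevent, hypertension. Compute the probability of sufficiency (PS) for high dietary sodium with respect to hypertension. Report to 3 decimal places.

p₁ = P(outcome | exposed) = 2192/4482 = 0.48907
p₀ = P(outcome | unexposed) = 211/2722 = 0.077517
Under exogeneity and monotonicity, PS = (p₁ − p₀) / (1 − p₀).
PS = (0.48907 − 0.077517) / (1 − 0.077517) = 0.41155 / 0.92248 ≈ 0.4461

PS ≈ 0.446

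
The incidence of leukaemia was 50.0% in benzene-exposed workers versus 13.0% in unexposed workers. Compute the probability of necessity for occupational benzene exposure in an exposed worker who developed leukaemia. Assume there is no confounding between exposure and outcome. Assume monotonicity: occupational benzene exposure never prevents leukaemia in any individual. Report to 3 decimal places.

p₁ = 0.5, p₀ = 0.13.
Under exogeneity and monotonicity, PN = (p₁ − p₀) / p₁.
PN = (0.5 − 0.13) / 0.5 = 0.37 / 0.5 ≈ 0.7400

PN ≈ 0.740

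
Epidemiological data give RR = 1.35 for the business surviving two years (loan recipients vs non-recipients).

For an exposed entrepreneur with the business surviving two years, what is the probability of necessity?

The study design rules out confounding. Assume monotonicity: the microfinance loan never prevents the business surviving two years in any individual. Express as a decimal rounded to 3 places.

PN ≈ 0.259

Under exogeneity and monotonicity, PN = (RR − 1) / RR = 1 − 1/RR.
PN = (1.35 − 1) / 1.35 = 0.35 / 1.35 ≈ 0.2593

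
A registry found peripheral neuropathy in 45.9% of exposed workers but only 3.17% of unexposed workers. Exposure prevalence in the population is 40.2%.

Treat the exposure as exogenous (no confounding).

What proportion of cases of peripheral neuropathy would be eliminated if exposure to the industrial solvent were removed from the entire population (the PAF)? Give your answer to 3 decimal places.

PAF ≈ 0.844

p₁ = 0.459, p₀ = 0.0317.
Overall risk P(Y=1) = π·p₁ + (1−π)·p₀ = 0.402×0.459 + 0.598×0.0317 = 0.20347.
Under exogeneity, PAF = [P(Y=1) − p₀] / P(Y=1).
PAF = (0.20347 − 0.0317) / 0.20347 ≈ 0.8442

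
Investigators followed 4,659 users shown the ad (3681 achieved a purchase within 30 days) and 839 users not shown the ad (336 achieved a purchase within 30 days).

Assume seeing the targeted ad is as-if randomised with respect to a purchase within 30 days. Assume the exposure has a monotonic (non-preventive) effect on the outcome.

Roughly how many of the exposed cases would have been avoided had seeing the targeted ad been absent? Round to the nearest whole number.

p₁ = P(outcome | exposed) = 3681/4659 = 0.79008
p₀ = P(outcome | unexposed) = 336/839 = 0.40048
PN = (p₁ − p₀)/p₁ = (0.79008 − 0.40048) / 0.79008 ≈ 0.49312.
Attributable cases ≈ PN × (exposed cases) = 0.49312 × 3681 ≈ 1815.18.

about 1815 cases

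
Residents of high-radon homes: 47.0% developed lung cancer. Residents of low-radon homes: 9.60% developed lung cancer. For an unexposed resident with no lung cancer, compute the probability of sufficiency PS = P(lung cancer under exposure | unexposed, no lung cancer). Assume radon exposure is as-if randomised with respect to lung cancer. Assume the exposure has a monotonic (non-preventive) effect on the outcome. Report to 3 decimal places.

p₁ = 0.47, p₀ = 0.096.
Under exogeneity and monotonicity, PS = (p₁ − p₀) / (1 − p₀).
PS = (0.47 − 0.096) / (1 − 0.096) = 0.374 / 0.904 ≈ 0.4137

PS ≈ 0.414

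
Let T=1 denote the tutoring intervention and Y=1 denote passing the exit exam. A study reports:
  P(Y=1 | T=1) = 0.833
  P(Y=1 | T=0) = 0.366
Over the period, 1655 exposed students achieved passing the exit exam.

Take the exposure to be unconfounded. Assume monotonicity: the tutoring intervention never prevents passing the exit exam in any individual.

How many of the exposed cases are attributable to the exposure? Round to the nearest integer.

Let p₁ = 0.833, p₀ = 0.366.
PN = (p₁ − p₀)/p₁ = (0.833 − 0.366) / 0.833 ≈ 0.56062.
Attributable cases ≈ PN × (exposed cases) = 0.56062 × 1655 ≈ 927.83.

about 928 cases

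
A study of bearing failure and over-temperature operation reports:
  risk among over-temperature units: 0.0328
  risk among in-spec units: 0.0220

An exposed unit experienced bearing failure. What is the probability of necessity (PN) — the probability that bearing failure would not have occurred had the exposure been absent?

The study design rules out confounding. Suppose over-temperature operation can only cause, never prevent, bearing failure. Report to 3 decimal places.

PN ≈ 0.329

Let p₁ = 0.0328, p₀ = 0.022.
Under exogeneity and monotonicity, PN = (p₁ − p₀) / p₁.
PN = (0.0328 − 0.022) / 0.0328 = 0.0108 / 0.0328 ≈ 0.3293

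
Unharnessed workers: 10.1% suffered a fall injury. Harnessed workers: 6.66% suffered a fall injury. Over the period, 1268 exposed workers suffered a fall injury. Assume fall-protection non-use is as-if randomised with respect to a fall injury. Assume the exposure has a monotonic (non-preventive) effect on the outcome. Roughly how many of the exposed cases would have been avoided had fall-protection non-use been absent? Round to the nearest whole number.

about 432 cases

p₁ = 0.101, p₀ = 0.0666.
PN = (p₁ − p₀)/p₁ = (0.101 − 0.0666) / 0.101 ≈ 0.34059.
Attributable cases ≈ PN × (exposed cases) = 0.34059 × 1268 ≈ 431.87.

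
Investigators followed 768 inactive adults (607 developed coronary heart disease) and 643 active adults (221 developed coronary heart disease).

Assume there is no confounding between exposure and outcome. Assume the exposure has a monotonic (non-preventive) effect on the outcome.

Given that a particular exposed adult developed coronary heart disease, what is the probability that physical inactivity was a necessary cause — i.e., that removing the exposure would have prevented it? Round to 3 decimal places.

p₁ = P(outcome | exposed) = 607/768 = 0.79036
p₀ = P(outcome | unexposed) = 221/643 = 0.3437
Under exogeneity and monotonicity, PN = (p₁ − p₀) / p₁.
PN = (0.79036 − 0.3437) / 0.79036 = 0.44666 / 0.79036 ≈ 0.5651

PN ≈ 0.565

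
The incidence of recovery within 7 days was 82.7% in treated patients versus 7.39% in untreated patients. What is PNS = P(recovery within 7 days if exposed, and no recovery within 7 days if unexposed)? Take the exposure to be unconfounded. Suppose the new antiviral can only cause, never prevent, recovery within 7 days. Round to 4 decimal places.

PNS ≈ 0.7531

p₁ = 0.827, p₀ = 0.0739.
Under exogeneity and monotonicity, PNS = p₁ − p₀.
PNS = 0.827 − 0.0739 = 0.7531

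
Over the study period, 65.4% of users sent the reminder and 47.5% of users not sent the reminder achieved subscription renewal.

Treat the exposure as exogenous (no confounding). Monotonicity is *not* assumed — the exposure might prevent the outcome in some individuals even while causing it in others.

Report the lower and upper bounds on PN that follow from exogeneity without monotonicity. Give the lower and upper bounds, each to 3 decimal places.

0.274 ≤ PN ≤ 0.803

p₁ = 0.654, p₀ = 0.475.
Under exogeneity alone the bounds on PN are max{0,(p₁−p₀)/p₁} ≤ PN ≤ min{1,(1−p₀)/p₁}.
  lower = (p₁ − p₀)/p₁ = 0.179 / 0.654 ≈ 0.2737
  upper = min{1, (1 − p₀)/p₁} = 0.525 / 0.654 ≈ 0.8028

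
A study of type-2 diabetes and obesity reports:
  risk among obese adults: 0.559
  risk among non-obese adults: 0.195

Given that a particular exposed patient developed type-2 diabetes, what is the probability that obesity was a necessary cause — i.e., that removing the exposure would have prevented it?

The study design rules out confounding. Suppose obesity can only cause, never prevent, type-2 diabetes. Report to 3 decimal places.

PN ≈ 0.651

Let p₁ = 0.559, p₀ = 0.195.
Under exogeneity and monotonicity, PN = (p₁ − p₀) / p₁.
PN = (0.559 − 0.195) / 0.559 = 0.364 / 0.559 ≈ 0.6512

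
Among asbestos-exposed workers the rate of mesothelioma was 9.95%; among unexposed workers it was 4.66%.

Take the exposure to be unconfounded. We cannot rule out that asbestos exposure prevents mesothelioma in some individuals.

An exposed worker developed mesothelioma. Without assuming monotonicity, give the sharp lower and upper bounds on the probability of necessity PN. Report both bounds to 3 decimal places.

p₁ = 0.0995, p₀ = 0.0466.
Under exogeneity alone the bounds on PN are max{0,(p₁−p₀)/p₁} ≤ PN ≤ min{1,(1−p₀)/p₁}.
  lower = (p₁ − p₀)/p₁ = 0.0529 / 0.0995 ≈ 0.5317
  upper = min{1, (1 − p₀)/p₁} = 0.9534 / 0.0995 ≈ 9.5819 → capped at 1

0.532 ≤ PN ≤ 1.000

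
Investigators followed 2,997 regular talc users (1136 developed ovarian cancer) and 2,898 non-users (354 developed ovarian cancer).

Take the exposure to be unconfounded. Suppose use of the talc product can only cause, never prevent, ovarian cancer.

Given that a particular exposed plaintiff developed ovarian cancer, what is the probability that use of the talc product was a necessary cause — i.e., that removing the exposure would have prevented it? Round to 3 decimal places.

PN ≈ 0.678

p₁ = P(outcome | exposed) = 1136/2997 = 0.37905
p₀ = P(outcome | unexposed) = 354/2898 = 0.12215
Under exogeneity and monotonicity, PN = (p₁ − p₀) / p₁.
PN = (0.37905 − 0.12215) / 0.37905 = 0.25689 / 0.37905 ≈ 0.6777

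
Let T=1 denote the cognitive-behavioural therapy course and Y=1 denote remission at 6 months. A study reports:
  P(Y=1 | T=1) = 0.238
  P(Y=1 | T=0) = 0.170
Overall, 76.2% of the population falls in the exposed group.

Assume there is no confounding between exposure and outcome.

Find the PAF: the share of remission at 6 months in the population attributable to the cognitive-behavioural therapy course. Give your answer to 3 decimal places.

Let p₁ = 0.238, p₀ = 0.17.
Overall risk P(Y=1) = π·p₁ + (1−π)·p₀ = 0.762×0.238 + 0.238×0.17 = 0.22182.
Under exogeneity, PAF = [P(Y=1) − p₀] / P(Y=1).
PAF = (0.22182 − 0.17) / 0.22182 ≈ 0.2336

PAF ≈ 0.234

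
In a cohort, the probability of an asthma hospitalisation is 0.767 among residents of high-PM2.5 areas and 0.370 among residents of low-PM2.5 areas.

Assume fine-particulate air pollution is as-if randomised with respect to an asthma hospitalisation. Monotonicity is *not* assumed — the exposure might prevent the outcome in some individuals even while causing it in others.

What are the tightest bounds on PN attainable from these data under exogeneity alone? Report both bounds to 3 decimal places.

Let p₁ = 0.767, p₀ = 0.37.
Under exogeneity alone the bounds on PN are max{0,(p₁−p₀)/p₁} ≤ PN ≤ min{1,(1−p₀)/p₁}.
  lower = (p₁ − p₀)/p₁ = 0.397 / 0.767 ≈ 0.5176
  upper = min{1, (1 − p₀)/p₁} = 0.63 / 0.767 ≈ 0.8214

0.518 ≤ PN ≤ 0.821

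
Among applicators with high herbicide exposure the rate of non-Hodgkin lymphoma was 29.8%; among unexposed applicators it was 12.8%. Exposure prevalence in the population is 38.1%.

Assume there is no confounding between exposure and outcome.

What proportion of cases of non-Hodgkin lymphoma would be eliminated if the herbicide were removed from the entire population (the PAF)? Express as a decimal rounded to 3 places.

p₁ = 0.298, p₀ = 0.128.
Overall risk P(Y=1) = π·p₁ + (1−π)·p₀ = 0.381×0.298 + 0.619×0.128 = 0.19277.
Under exogeneity, PAF = [P(Y=1) − p₀] / P(Y=1).
PAF = (0.19277 − 0.128) / 0.19277 ≈ 0.3360

PAF ≈ 0.336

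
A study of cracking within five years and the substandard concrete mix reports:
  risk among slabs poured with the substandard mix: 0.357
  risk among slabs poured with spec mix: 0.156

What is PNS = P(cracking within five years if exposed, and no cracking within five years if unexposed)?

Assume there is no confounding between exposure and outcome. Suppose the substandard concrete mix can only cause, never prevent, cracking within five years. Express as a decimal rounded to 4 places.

Let p₁ = 0.357, p₀ = 0.156.
Under exogeneity and monotonicity, PNS = p₁ − p₀.
PNS = 0.357 − 0.156 = 0.201

PNS ≈ 0.2010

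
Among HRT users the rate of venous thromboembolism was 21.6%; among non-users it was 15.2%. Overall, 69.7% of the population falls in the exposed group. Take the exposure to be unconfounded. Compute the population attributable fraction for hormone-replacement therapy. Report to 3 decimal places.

p₁ = 0.216, p₀ = 0.152.
Overall risk P(Y=1) = π·p₁ + (1−π)·p₀ = 0.697×0.216 + 0.303×0.152 = 0.19661.
Under exogeneity, PAF = [P(Y=1) − p₀] / P(Y=1).
PAF = (0.19661 − 0.152) / 0.19661 ≈ 0.2269

PAF ≈ 0.227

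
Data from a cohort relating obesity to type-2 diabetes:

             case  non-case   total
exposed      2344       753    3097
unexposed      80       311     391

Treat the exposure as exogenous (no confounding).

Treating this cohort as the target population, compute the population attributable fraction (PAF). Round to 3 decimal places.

p₁ = P(outcome | exposed) = 2344/3097 = 0.75686
p₀ = P(outcome | unexposed) = 80/391 = 0.2046
Exposure prevalence π = 3097/3488 = 0.8879; overall risk P(Y=1) = 0.69495.
Under exogeneity, PAF = [P(Y=1) − p₀]/P(Y=1).
PAF = (0.69495 − 0.2046) / 0.69495 ≈ 0.7056

PAF ≈ 0.706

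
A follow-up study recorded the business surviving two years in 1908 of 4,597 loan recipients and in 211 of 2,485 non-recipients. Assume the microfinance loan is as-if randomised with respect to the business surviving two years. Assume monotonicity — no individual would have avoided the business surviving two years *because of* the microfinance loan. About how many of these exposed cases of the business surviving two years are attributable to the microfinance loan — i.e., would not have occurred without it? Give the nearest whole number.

about 1518 cases

p₁ = P(outcome | exposed) = 1908/4597 = 0.41505
p₀ = P(outcome | unexposed) = 211/2485 = 0.084909
PN = (p₁ − p₀)/p₁ = (0.41505 − 0.084909) / 0.41505 ≈ 0.79543.
Attributable cases ≈ PN × (exposed cases) = 0.79543 × 1908 ≈ 1517.67.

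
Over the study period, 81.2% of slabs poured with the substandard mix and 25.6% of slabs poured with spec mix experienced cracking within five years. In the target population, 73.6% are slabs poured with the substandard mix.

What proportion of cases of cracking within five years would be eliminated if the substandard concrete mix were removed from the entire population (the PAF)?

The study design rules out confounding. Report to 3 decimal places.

PAF ≈ 0.615

p₁ = 0.812, p₀ = 0.256.
Overall risk P(Y=1) = π·p₁ + (1−π)·p₀ = 0.736×0.812 + 0.264×0.256 = 0.66522.
Under exogeneity, PAF = [P(Y=1) − p₀] / P(Y=1).
PAF = (0.66522 − 0.256) / 0.66522 ≈ 0.6152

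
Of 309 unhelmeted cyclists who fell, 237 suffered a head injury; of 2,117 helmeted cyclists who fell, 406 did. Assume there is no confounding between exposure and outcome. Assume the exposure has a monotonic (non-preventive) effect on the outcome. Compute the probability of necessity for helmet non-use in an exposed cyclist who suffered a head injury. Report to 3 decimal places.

PN ≈ 0.750

p₁ = P(outcome | exposed) = 237/309 = 0.76699
p₀ = P(outcome | unexposed) = 406/2117 = 0.19178
Under exogeneity and monotonicity, PN = (p₁ − p₀) / p₁.
PN = (0.76699 − 0.19178) / 0.76699 = 0.57521 / 0.76699 ≈ 0.7500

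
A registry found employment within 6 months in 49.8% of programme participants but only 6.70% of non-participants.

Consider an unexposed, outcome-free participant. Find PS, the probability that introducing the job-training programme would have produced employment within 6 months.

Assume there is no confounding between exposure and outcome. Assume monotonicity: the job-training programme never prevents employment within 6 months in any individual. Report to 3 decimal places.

p₁ = 0.498, p₀ = 0.067.
Under exogeneity and monotonicity, PS = (p₁ − p₀) / (1 − p₀).
PS = (0.498 − 0.067) / (1 − 0.067) = 0.431 / 0.933 ≈ 0.4620

PS ≈ 0.462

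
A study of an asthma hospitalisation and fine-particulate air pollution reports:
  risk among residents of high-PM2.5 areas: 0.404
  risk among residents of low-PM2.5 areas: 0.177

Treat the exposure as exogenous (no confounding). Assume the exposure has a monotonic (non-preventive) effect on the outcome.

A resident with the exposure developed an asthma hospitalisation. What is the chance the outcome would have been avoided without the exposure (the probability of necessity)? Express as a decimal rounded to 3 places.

PN ≈ 0.562

Let p₁ = 0.404, p₀ = 0.177.
Under exogeneity and monotonicity, PN = (p₁ − p₀) / p₁.
PN = (0.404 − 0.177) / 0.404 = 0.227 / 0.404 ≈ 0.5619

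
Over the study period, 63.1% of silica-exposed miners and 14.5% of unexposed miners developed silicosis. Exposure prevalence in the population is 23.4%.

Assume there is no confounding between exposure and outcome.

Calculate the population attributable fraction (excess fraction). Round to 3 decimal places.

PAF ≈ 0.440

p₁ = 0.631, p₀ = 0.145.
Overall risk P(Y=1) = π·p₁ + (1−π)·p₀ = 0.234×0.631 + 0.766×0.145 = 0.25872.
Under exogeneity, PAF = [P(Y=1) − p₀] / P(Y=1).
PAF = (0.25872 − 0.145) / 0.25872 ≈ 0.4396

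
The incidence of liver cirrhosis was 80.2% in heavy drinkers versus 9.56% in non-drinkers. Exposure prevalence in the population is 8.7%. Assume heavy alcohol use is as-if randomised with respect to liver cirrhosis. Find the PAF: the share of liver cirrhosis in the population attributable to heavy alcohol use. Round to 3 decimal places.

PAF ≈ 0.391

p₁ = 0.802, p₀ = 0.0956.
Overall risk P(Y=1) = π·p₁ + (1−π)·p₀ = 0.087×0.802 + 0.913×0.0956 = 0.15706.
Under exogeneity, PAF = [P(Y=1) − p₀] / P(Y=1).
PAF = (0.15706 − 0.0956) / 0.15706 ≈ 0.3913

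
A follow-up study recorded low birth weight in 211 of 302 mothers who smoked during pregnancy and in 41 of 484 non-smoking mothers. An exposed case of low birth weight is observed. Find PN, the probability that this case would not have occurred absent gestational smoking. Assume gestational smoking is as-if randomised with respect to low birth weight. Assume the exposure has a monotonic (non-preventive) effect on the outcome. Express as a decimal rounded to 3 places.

PN ≈ 0.879

p₁ = P(outcome | exposed) = 211/302 = 0.69868
p₀ = P(outcome | unexposed) = 41/484 = 0.084711
Under exogeneity and monotonicity, PN = (p₁ − p₀) / p₁.
PN = (0.69868 − 0.084711) / 0.69868 = 0.61396 / 0.69868 ≈ 0.8788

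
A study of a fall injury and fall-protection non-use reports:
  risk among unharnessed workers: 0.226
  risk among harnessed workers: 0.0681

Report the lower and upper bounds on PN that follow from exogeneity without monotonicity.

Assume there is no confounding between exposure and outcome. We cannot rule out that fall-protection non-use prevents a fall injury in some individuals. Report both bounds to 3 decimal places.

Let p₁ = 0.226, p₀ = 0.0681.
Under exogeneity alone the bounds on PN are max{0,(p₁−p₀)/p₁} ≤ PN ≤ min{1,(1−p₀)/p₁}.
  lower = (p₁ − p₀)/p₁ = 0.1579 / 0.226 ≈ 0.6987
  upper = min{1, (1 − p₀)/p₁} = 0.9319 / 0.226 ≈ 4.1235 → capped at 1

0.699 ≤ PN ≤ 1.000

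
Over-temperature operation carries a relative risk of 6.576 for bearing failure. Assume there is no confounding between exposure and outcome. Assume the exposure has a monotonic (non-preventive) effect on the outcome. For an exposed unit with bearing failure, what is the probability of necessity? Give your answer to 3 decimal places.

Under exogeneity and monotonicity, PN = (RR − 1) / RR = 1 − 1/RR.
PN = (6.576 − 1) / 6.576 = 5.576 / 6.576 ≈ 0.8479

PN ≈ 0.848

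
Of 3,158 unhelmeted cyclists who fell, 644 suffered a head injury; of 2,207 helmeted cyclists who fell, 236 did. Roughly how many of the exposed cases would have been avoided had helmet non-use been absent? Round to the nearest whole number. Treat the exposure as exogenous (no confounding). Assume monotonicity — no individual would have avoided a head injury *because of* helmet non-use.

about 306 cases

p₁ = P(outcome | exposed) = 644/3158 = 0.20393
p₀ = P(outcome | unexposed) = 236/2207 = 0.10693
PN = (p₁ − p₀)/p₁ = (0.20393 − 0.10693) / 0.20393 ≈ 0.47563.
Attributable cases ≈ PN × (exposed cases) = 0.47563 × 644 ≈ 306.31.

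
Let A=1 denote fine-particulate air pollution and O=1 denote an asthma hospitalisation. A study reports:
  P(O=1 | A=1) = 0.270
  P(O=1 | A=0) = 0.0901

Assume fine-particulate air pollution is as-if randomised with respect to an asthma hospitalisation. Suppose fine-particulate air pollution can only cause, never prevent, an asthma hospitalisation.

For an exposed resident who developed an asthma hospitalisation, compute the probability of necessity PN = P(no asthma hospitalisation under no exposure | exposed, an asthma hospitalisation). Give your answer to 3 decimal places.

Let p₁ = 0.27, p₀ = 0.0901.
Under exogeneity and monotonicity, PN = (p₁ − p₀) / p₁.
PN = (0.27 − 0.0901) / 0.27 = 0.1799 / 0.27 ≈ 0.6663

PN ≈ 0.666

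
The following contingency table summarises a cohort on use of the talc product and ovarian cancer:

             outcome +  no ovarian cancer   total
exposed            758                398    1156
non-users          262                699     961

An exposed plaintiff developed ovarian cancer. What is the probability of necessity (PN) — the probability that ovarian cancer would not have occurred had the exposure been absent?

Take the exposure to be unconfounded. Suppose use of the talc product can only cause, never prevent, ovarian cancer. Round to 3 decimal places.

p₁ = P(outcome | exposed) = 758/1156 = 0.65571
p₀ = P(outcome | unexposed) = 262/961 = 0.27263
Under exogeneity and monotonicity, PN = (p₁ − p₀) / p₁.
PN = (0.65571 − 0.27263) / 0.65571 = 0.38308 / 0.65571 ≈ 0.5842

PN ≈ 0.584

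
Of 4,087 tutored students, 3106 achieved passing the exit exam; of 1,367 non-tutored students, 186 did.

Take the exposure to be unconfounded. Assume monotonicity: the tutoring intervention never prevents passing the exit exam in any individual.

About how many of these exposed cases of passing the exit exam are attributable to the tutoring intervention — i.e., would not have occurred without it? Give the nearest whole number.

p₁ = P(outcome | exposed) = 3106/4087 = 0.75997
p₀ = P(outcome | unexposed) = 186/1367 = 0.13606
PN = (p₁ − p₀)/p₁ = (0.75997 − 0.13606) / 0.75997 ≈ 0.82096.
Attributable cases ≈ PN × (exposed cases) = 0.82096 × 3106 ≈ 2549.90.

about 2550 cases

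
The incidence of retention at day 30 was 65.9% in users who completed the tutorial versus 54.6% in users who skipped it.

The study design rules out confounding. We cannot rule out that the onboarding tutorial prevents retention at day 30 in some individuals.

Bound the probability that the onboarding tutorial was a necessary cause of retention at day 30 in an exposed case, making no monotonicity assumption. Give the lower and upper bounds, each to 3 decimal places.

0.171 ≤ PN ≤ 0.689

p₁ = 0.659, p₀ = 0.546.
Under exogeneity alone the bounds on PN are max{0,(p₁−p₀)/p₁} ≤ PN ≤ min{1,(1−p₀)/p₁}.
  lower = (p₁ − p₀)/p₁ = 0.113 / 0.659 ≈ 0.1715
  upper = min{1, (1 − p₀)/p₁} = 0.454 / 0.659 ≈ 0.6889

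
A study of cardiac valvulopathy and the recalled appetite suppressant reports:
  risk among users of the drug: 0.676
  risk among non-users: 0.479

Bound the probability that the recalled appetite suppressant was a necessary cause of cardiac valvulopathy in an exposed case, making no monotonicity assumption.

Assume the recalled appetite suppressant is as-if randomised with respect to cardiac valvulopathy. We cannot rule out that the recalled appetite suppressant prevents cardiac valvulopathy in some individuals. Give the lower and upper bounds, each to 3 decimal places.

Let p₁ = 0.676, p₀ = 0.479.
Under exogeneity alone the bounds on PN are max{0,(p₁−p₀)/p₁} ≤ PN ≤ min{1,(1−p₀)/p₁}.
  lower = (p₁ − p₀)/p₁ = 0.197 / 0.676 ≈ 0.2914
  upper = min{1, (1 − p₀)/p₁} = 0.521 / 0.676 ≈ 0.7707

0.291 ≤ PN ≤ 0.771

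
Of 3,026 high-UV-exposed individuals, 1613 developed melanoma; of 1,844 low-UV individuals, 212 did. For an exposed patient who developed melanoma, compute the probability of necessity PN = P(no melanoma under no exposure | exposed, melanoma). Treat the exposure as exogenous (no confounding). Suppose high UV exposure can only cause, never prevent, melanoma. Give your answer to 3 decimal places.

p₁ = P(outcome | exposed) = 1613/3026 = 0.53305
p₀ = P(outcome | unexposed) = 212/1844 = 0.11497
Under exogeneity and monotonicity, PN = (p₁ − p₀) / p₁.
PN = (0.53305 − 0.11497) / 0.53305 = 0.41808 / 0.53305 ≈ 0.7843

PN ≈ 0.784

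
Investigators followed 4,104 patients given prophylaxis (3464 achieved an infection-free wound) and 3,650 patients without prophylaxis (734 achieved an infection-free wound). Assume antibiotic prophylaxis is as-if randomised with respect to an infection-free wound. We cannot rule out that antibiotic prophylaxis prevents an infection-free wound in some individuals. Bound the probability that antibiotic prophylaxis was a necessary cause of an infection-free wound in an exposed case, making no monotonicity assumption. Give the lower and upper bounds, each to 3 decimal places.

p₁ = P(outcome | exposed) = 3464/4104 = 0.84405
p₀ = P(outcome | unexposed) = 734/3650 = 0.2011
Under exogeneity alone the bounds on PN are max{0,(p₁−p₀)/p₁} ≤ PN ≤ min{1,(1−p₀)/p₁}.
  lower = (p₁ − p₀)/p₁ = 0.64296 / 0.84405 ≈ 0.7618
  upper = min{1, (1 − p₀)/p₁} = 0.7989 / 0.84405 ≈ 0.9465

0.762 ≤ PN ≤ 0.947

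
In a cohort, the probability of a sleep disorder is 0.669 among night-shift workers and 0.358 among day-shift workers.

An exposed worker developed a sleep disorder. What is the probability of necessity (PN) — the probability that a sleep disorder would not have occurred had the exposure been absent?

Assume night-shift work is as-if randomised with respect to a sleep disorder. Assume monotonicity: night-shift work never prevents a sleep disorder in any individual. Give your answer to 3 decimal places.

Let p₁ = 0.669, p₀ = 0.358.
Under exogeneity and monotonicity, PN = (p₁ − p₀) / p₁.
PN = (0.669 − 0.358) / 0.669 = 0.311 / 0.669 ≈ 0.4649

PN ≈ 0.465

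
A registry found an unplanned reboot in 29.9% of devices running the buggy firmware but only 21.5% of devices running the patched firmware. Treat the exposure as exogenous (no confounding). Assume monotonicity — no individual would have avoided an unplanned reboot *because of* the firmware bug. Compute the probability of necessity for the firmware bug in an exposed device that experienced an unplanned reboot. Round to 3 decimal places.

p₁ = 0.299, p₀ = 0.215.
Under exogeneity and monotonicity, PN = (p₁ − p₀) / p₁.
PN = (0.299 − 0.215) / 0.299 = 0.084 / 0.299 ≈ 0.2809

PN ≈ 0.281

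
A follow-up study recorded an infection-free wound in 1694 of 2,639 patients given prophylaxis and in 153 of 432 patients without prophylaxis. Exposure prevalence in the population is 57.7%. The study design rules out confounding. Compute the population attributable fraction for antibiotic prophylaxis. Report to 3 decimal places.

PAF ≈ 0.319

p₁ = P(outcome | exposed) = 1694/2639 = 0.64191
p₀ = P(outcome | unexposed) = 153/432 = 0.35417
Overall risk P(Y=1) = π·p₁ + (1−π)·p₀ = 0.577×0.64191 + 0.423×0.35417 = 0.52019.
Under exogeneity, PAF = [P(Y=1) − p₀] / P(Y=1).
PAF = (0.52019 − 0.35417) / 0.52019 ≈ 0.3192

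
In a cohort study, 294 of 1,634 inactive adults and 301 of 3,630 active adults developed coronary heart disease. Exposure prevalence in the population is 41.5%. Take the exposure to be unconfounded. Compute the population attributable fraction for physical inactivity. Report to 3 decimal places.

PAF ≈ 0.327

p₁ = P(outcome | exposed) = 294/1634 = 0.17993
p₀ = P(outcome | unexposed) = 301/3630 = 0.08292
Overall risk P(Y=1) = π·p₁ + (1−π)·p₀ = 0.415×0.17993 + 0.585×0.08292 = 0.12318.
Under exogeneity, PAF = [P(Y=1) − p₀] / P(Y=1).
PAF = (0.12318 − 0.08292) / 0.12318 ≈ 0.3268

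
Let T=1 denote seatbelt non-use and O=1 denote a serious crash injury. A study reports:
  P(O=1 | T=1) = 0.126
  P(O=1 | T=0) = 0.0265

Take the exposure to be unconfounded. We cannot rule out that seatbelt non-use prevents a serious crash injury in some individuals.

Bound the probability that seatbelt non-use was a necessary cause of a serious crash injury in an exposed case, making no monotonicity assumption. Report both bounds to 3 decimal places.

0.790 ≤ PN ≤ 1.000

Let p₁ = 0.126, p₀ = 0.0265.
Under exogeneity alone the bounds on PN are max{0,(p₁−p₀)/p₁} ≤ PN ≤ min{1,(1−p₀)/p₁}.
  lower = (p₁ − p₀)/p₁ = 0.0995 / 0.126 ≈ 0.7897
  upper = min{1, (1 − p₀)/p₁} = 0.9735 / 0.126 ≈ 7.7262 → capped at 1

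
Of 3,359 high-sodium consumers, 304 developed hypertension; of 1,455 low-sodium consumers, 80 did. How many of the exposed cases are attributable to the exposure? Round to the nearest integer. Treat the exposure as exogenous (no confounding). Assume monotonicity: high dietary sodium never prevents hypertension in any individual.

p₁ = P(outcome | exposed) = 304/3359 = 0.090503
p₀ = P(outcome | unexposed) = 80/1455 = 0.054983
PN = (p₁ − p₀)/p₁ = (0.090503 − 0.054983) / 0.090503 ≈ 0.39248.
Attributable cases ≈ PN × (exposed cases) = 0.39248 × 304 ≈ 119.31.

about 119 cases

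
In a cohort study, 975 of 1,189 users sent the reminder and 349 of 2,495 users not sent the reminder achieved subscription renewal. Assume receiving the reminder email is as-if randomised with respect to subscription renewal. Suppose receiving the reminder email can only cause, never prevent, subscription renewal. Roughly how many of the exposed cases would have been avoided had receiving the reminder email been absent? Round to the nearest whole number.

about 809 cases

p₁ = P(outcome | exposed) = 975/1189 = 0.82002
p₀ = P(outcome | unexposed) = 349/2495 = 0.13988
PN = (p₁ − p₀)/p₁ = (0.82002 − 0.13988) / 0.82002 ≈ 0.82942.
Attributable cases ≈ PN × (exposed cases) = 0.82942 × 975 ≈ 808.68.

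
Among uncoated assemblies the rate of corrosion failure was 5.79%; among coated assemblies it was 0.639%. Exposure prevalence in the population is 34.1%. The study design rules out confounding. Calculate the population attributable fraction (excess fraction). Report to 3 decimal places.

p₁ = 0.0579, p₀ = 0.00639.
Overall risk P(Y=1) = π·p₁ + (1−π)·p₀ = 0.341×0.0579 + 0.659×0.00639 = 0.023955.
Under exogeneity, PAF = [P(Y=1) − p₀] / P(Y=1).
PAF = (0.023955 − 0.00639) / 0.023955 ≈ 0.7332

PAF ≈ 0.733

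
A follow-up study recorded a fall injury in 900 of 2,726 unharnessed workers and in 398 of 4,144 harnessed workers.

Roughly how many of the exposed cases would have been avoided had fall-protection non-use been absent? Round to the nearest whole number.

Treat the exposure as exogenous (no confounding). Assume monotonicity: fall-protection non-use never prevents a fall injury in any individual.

p₁ = P(outcome | exposed) = 900/2726 = 0.33015
p₀ = P(outcome | unexposed) = 398/4144 = 0.096042
PN = (p₁ − p₀)/p₁ = (0.33015 − 0.096042) / 0.33015 ≈ 0.70910.
Attributable cases ≈ PN × (exposed cases) = 0.70910 × 900 ≈ 638.19.

about 638 cases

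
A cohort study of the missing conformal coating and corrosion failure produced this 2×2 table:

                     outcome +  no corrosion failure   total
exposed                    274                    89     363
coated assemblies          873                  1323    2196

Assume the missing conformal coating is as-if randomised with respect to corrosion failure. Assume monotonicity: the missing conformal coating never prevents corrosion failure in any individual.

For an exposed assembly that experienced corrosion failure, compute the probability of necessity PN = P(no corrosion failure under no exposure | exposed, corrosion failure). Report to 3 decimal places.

PN ≈ 0.473

p₁ = P(outcome | exposed) = 274/363 = 0.75482
p₀ = P(outcome | unexposed) = 873/2196 = 0.39754
Under exogeneity and monotonicity, PN = (p₁ − p₀)/p₁.
PN = (0.75482 − 0.39754) / 0.75482 ≈ 0.4733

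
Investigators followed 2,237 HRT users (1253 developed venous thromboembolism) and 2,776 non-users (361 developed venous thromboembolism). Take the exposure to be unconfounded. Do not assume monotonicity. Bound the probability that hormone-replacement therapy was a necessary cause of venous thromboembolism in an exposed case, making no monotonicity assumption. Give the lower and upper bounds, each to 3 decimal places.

0.768 ≤ PN ≤ 1.000

p₁ = P(outcome | exposed) = 1253/2237 = 0.56013
p₀ = P(outcome | unexposed) = 361/2776 = 0.13004
Under exogeneity alone the bounds on PN are max{0,(p₁−p₀)/p₁} ≤ PN ≤ min{1,(1−p₀)/p₁}.
  lower = (p₁ − p₀)/p₁ = 0.43008 / 0.56013 ≈ 0.7678
  upper = min{1, (1 − p₀)/p₁} = 0.86996 / 0.56013 ≈ 1.5531 → capped at 1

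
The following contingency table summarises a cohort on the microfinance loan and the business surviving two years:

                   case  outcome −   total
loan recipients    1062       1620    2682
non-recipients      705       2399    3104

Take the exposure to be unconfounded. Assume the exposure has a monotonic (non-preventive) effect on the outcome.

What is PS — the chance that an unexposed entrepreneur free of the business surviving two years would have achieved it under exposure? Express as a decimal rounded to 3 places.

p₁ = P(outcome | exposed) = 1062/2682 = 0.39597
p₀ = P(outcome | unexposed) = 705/3104 = 0.22713
Under exogeneity and monotonicity, PS = (p₁ − p₀) / (1 − p₀).
PS = (0.39597 − 0.22713) / (1 − 0.22713) = 0.16885 / 0.77287 ≈ 0.2185

PS ≈ 0.218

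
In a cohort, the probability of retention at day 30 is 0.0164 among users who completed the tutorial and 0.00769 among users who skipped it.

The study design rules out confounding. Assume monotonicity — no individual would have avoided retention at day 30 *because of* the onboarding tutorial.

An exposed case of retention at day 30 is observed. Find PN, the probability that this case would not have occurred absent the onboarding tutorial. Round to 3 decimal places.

PN ≈ 0.531

Let p₁ = 0.0164, p₀ = 0.00769.
Under exogeneity and monotonicity, PN = (p₁ − p₀) / p₁.
PN = (0.0164 − 0.00769) / 0.0164 = 0.00871 / 0.0164 ≈ 0.5311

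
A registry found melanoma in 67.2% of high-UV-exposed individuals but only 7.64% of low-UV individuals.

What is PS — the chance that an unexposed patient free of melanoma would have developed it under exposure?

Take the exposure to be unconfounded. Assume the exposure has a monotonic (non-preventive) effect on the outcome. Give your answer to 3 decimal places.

PS ≈ 0.645

p₁ = 0.672, p₀ = 0.0764.
Under exogeneity and monotonicity, PS = (p₁ − p₀) / (1 − p₀).
PS = (0.672 − 0.0764) / (1 − 0.0764) = 0.5956 / 0.9236 ≈ 0.6449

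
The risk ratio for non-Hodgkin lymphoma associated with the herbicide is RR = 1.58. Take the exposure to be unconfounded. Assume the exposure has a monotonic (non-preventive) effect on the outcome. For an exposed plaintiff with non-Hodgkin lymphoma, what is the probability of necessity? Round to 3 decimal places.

PN ≈ 0.367

Under exogeneity and monotonicity, PN = (RR − 1) / RR = 1 − 1/RR.
PN = (1.58 − 1) / 1.58 = 0.58 / 1.58 ≈ 0.3671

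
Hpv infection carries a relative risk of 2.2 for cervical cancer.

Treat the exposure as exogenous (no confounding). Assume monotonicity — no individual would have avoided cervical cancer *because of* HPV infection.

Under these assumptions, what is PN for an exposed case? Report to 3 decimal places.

PN ≈ 0.545

Under exogeneity and monotonicity, PN = (RR − 1) / RR = 1 − 1/RR.
PN = (2.2 − 1) / 2.2 = 1.2 / 2.2 ≈ 0.5455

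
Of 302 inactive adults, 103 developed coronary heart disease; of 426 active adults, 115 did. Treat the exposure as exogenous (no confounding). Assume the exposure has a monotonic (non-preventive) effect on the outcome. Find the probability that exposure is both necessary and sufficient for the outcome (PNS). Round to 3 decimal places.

p₁ = P(outcome | exposed) = 103/302 = 0.34106
p₀ = P(outcome | unexposed) = 115/426 = 0.26995
Under exogeneity and monotonicity, PNS = p₁ − p₀.
PNS = 0.34106 − 0.26995 = 0.071107

PNS ≈ 0.071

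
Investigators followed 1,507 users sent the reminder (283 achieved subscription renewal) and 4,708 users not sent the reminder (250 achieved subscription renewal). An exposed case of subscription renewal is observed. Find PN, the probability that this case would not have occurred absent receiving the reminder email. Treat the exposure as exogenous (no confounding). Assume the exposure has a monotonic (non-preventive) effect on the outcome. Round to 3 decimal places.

PN ≈ 0.717

p₁ = P(outcome | exposed) = 283/1507 = 0.18779
p₀ = P(outcome | unexposed) = 250/4708 = 0.053101
Under exogeneity and monotonicity, PN = (p₁ − p₀) / p₁.
PN = (0.18779 − 0.053101) / 0.18779 = 0.13469 / 0.18779 ≈ 0.7172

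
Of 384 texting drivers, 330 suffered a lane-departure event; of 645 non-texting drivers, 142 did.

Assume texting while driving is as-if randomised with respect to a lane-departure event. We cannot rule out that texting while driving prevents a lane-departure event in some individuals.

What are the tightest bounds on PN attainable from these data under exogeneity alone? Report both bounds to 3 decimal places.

0.744 ≤ PN ≤ 0.907

p₁ = P(outcome | exposed) = 330/384 = 0.85938
p₀ = P(outcome | unexposed) = 142/645 = 0.22016
Under exogeneity alone the bounds on PN are max{0,(p₁−p₀)/p₁} ≤ PN ≤ min{1,(1−p₀)/p₁}.
  lower = (p₁ − p₀)/p₁ = 0.63922 / 0.85938 ≈ 0.7438
  upper = min{1, (1 − p₀)/p₁} = 0.77984 / 0.85938 ≈ 0.9075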